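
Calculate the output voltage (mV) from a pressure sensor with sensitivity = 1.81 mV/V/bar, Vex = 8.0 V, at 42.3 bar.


Output = sensitivity * Vex * P.
Vout = 1.81 * 8.0 * 42.3
Vout = 14.48 * 42.3
Vout = 612.5 mV

612.5 mV


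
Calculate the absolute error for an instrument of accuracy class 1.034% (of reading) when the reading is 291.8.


Absolute error = (accuracy% / 100) * reading.
Error = (1.034 / 100) * 291.8
Error = 0.01034 * 291.8
Error = 3.0172

3.0172


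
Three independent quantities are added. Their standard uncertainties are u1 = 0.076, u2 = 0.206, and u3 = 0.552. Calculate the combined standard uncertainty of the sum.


For a sum of independent quantities, uc = sqrt(u1^2 + u2^2 + u3^2).
uc = sqrt(0.076^2 + 0.206^2 + 0.552^2)
uc = sqrt(0.005776 + 0.042436 + 0.304704)
uc = 0.5941

0.5941


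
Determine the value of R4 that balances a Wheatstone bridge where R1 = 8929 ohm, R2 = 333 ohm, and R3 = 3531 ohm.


At balance: R1*R4 = R2*R3, so R4 = R2*R3/R1.
R4 = 333 * 3531 / 8929
R4 = 1175823 / 8929
R4 = 131.69 ohm

131.69 ohm


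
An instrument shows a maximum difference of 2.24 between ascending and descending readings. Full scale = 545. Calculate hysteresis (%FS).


Hysteresis = (max difference / full scale) * 100%.
H = (2.24 / 545) * 100
H = 0.411 %FS

0.411 %FS


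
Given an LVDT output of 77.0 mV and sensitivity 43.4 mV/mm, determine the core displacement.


Displacement = Vout / sensitivity.
d = 77.0 / 43.4
d = 1.774 mm

1.774 mm


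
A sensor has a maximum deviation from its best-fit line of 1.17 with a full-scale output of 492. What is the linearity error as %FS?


Linearity error = (max deviation / full scale) * 100%.
Linearity = (1.17 / 492) * 100
Linearity = 0.238 %FS

0.238 %FS


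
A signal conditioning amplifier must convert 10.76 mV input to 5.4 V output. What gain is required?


Gain = Vout / Vin (converting to same units).
G = 5.4 V / 10.76 mV
G = 5400.0 mV / 10.76 mV
G = 501.86

501.86


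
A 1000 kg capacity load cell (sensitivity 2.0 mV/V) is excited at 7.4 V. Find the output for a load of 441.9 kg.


Vout = rated_output * Vex * (load / capacity).
Vout = 2.0 * 7.4 * (441.9 / 1000)
Vout = 2.0 * 7.4 * 0.4419
Vout = 6.54 mV

6.54 mV


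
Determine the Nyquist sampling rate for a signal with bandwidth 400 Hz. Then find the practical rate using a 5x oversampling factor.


By Nyquist theorem, fs_min = 2 * fmax.
fs_min = 2 * 400 = 800 Hz
Practical rate = 5 * fs_min = 5 * 800 = 4000 Hz

fs_min = 800 Hz, fs_practical = 4000 Hz


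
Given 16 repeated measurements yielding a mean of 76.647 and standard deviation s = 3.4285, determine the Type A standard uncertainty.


The standard uncertainty for Type A evaluation is u = s / sqrt(n).
u = 3.4285 / sqrt(16)
u = 3.4285 / 4.0
u = 0.8571

0.8571


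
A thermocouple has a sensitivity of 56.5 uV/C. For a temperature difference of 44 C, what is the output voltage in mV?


The thermocouple output V = sensitivity * dT.
V = 56.5 uV/C * 44 C
V = 2486.0 uV
V = 2.486 mV

2.486 mV


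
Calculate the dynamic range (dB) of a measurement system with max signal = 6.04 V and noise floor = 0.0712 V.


Dynamic range = 20 * log10(Vmax / Vnoise).
DR = 20 * log10(6.04 / 0.0712)
DR = 20 * log10(84.83)
DR = 38.57 dB

38.57 dB


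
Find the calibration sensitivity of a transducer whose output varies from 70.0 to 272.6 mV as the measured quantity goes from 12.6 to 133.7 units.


Sensitivity = (y2 - y1) / (x2 - x1).
S = (272.6 - 70.0) / (133.7 - 12.6)
S = 202.6 / 121.1
S = 1.673 mV/unit

1.673 mV/unit


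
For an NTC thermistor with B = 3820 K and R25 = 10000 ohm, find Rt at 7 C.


NTC thermistor equation: Rt = R25 * exp(B * (1/T - 1/T25)).
T in Kelvin: 280.15 K, T25 = 298.15 K
1/T - 1/T25 = 1/280.15 - 1/298.15 = 0.0002155
B * (1/T - 1/T25) = 3820 * 0.0002155 = 0.8232
Rt = 10000 * exp(0.8232) = 22778.0 ohm

22778.0 ohm


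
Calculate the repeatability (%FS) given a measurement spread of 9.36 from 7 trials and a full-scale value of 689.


Repeatability = (spread / full scale) * 100%.
R = (9.36 / 689) * 100
R = 1.358 %FS

1.358 %FS


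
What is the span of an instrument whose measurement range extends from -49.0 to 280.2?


Span = upper range - lower range.
Span = 280.2 - (-49.0)
Span = 329.2

329.2


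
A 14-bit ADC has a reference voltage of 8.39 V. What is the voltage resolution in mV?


The resolution (LSB) of an ADC is Vref / 2^n.
LSB = 8.39 / 2^14
LSB = 8.39 / 16384
LSB = 0.00051208 V = 0.51208496 mV

0.51208496 mV


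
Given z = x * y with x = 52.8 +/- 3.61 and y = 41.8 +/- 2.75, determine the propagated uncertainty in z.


For a product z = x*y, the relative uncertainty is:
uz/z = sqrt((ux/x)^2 + (uy/y)^2)
Relative uncertainties: ux/x = 3.61/52.8 = 0.068371
uy/y = 2.75/41.8 = 0.065789
z = 52.8 * 41.8 = 2207.0
uz = 2207.0 * sqrt(0.068371^2 + 0.065789^2) = 209.412

209.412


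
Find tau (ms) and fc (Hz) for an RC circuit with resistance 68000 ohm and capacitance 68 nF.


Time constant: tau = R * C.
tau = 68000 * 6.80e-08 = 0.004624 s
tau = 4.624 ms
Cutoff frequency: fc = 1 / (2*pi*R*C).
fc = 1 / (2*pi*0.004624) = 34.42 Hz

tau = 4.624 ms, fc = 34.42 Hz


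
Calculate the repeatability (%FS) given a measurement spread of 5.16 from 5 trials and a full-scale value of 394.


Repeatability = (spread / full scale) * 100%.
R = (5.16 / 394) * 100
R = 1.31 %FS

1.31 %FS


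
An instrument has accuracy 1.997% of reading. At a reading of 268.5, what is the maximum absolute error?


Absolute error = (accuracy% / 100) * reading.
Error = (1.997 / 100) * 268.5
Error = 0.01997 * 268.5
Error = 5.3619

5.3619


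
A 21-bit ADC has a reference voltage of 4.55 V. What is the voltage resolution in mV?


The resolution (LSB) of an ADC is Vref / 2^n.
LSB = 4.55 / 2^21
LSB = 4.55 / 2097152
LSB = 2.17e-06 V = 0.00216961 mV

0.00216961 mV


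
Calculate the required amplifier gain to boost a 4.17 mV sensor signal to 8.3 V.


Gain = Vout / Vin (converting to same units).
G = 8.3 V / 4.17 mV
G = 8300.0 mV / 4.17 mV
G = 1990.41

1990.41


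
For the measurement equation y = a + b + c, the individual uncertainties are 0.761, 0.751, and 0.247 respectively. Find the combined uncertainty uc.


For a sum of independent quantities, uc = sqrt(u1^2 + u2^2 + u3^2).
uc = sqrt(0.761^2 + 0.751^2 + 0.247^2)
uc = sqrt(0.579121 + 0.564001 + 0.061009)
uc = 1.0973

1.0973


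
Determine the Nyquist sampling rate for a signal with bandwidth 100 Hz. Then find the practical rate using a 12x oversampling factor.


By Nyquist theorem, fs_min = 2 * fmax.
fs_min = 2 * 100 = 200 Hz
Practical rate = 12 * fs_min = 12 * 200 = 2400 Hz

fs_min = 200 Hz, fs_practical = 2400 Hz


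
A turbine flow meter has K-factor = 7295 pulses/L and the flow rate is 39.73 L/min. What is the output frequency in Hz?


Frequency = K * Q / 60 (converting L/min to L/s).
f = 7295 * 39.73 / 60
f = 289830.35 / 60
f = 4830.51 Hz

4830.51 Hz


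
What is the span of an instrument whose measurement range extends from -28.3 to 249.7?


Span = upper range - lower range.
Span = 249.7 - (-28.3)
Span = 278.0

278.0


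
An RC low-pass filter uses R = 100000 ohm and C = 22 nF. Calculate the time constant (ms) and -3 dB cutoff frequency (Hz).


Time constant: tau = R * C.
tau = 100000 * 2.20e-08 = 0.0022 s
tau = 2.2 ms
Cutoff frequency: fc = 1 / (2*pi*R*C).
fc = 1 / (2*pi*0.0022) = 72.34 Hz

tau = 2.2 ms, fc = 72.34 Hz


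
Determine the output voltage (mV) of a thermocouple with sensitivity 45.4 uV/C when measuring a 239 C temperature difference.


The thermocouple output V = sensitivity * dT.
V = 45.4 uV/C * 239 C
V = 10850.6 uV
V = 10.851 mV

10.851 mV


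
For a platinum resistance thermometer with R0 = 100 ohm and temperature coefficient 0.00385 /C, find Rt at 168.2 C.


The RTD equation: Rt = R0 * (1 + alpha * T).
Rt = 100 * (1 + 0.00385 * 168.2)
Rt = 100 * (1 + 0.64757)
Rt = 100 * 1.64757
Rt = 164.757 ohm

164.757 ohm


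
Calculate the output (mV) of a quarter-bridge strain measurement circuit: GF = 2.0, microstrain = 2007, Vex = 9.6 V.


Quarter bridge output: Vout = (GF * epsilon * Vex) / 4.
Vout = (2.0 * 2007e-6 * 9.6) / 4
Vout = 0.0385344 / 4 V
Vout = 0.0096336 V = 9.6336 mV

9.6336 mV


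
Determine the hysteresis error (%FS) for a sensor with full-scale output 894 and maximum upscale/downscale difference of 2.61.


Hysteresis = (max difference / full scale) * 100%.
H = (2.61 / 894) * 100
H = 0.292 %FS

0.292 %FS


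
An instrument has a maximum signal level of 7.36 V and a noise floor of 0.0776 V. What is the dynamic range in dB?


Dynamic range = 20 * log10(Vmax / Vnoise).
DR = 20 * log10(7.36 / 0.0776)
DR = 20 * log10(94.85)
DR = 39.54 dB

39.54 dB


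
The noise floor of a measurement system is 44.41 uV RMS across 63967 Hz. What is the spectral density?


Noise spectral density = Vrms / sqrt(BW).
NSD = 44.41 / sqrt(63967)
NSD = 44.41 / 252.917
NSD = 0.1756 uV/sqrt(Hz)

0.1756 uV/sqrt(Hz)


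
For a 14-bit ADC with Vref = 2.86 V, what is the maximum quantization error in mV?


The maximum quantization error is +/- LSB/2.
LSB = Vref / 2^n = 2.86 / 16384 = 0.00017456 V
Max error = LSB / 2 = 0.00017456 / 2 = 8.728e-05 V
Max error = 0.0873 mV

0.0873 mV


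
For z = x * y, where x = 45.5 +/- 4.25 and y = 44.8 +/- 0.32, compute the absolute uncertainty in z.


For a product z = x*y, the relative uncertainty is:
uz/z = sqrt((ux/x)^2 + (uy/y)^2)
Relative uncertainties: ux/x = 4.25/45.5 = 0.093407
uy/y = 0.32/44.8 = 0.007143
z = 45.5 * 44.8 = 2038.4
uz = 2038.4 * sqrt(0.093407^2 + 0.007143^2) = 190.956

190.956


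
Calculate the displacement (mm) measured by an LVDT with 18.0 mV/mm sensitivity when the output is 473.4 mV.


Displacement = Vout / sensitivity.
d = 473.4 / 18.0
d = 26.3 mm

26.3 mm


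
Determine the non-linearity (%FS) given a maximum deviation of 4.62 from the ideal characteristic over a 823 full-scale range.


Linearity error = (max deviation / full scale) * 100%.
Linearity = (4.62 / 823) * 100
Linearity = 0.561 %FS

0.561 %FS


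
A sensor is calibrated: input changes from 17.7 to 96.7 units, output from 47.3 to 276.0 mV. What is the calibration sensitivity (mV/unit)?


Sensitivity = (y2 - y1) / (x2 - x1).
S = (276.0 - 47.3) / (96.7 - 17.7)
S = 228.7 / 79.0
S = 2.8949 mV/unit

2.8949 mV/unit


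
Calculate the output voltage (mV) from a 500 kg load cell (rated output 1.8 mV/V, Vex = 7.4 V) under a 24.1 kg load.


Vout = rated_output * Vex * (load / capacity).
Vout = 1.8 * 7.4 * (24.1 / 500)
Vout = 1.8 * 7.4 * 0.0482
Vout = 0.642 mV

0.642 mV


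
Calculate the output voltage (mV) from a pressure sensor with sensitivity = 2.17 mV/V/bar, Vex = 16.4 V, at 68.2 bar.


Output = sensitivity * Vex * P.
Vout = 2.17 * 16.4 * 68.2
Vout = 35.588 * 68.2
Vout = 2427.1 mV

2427.1 mV


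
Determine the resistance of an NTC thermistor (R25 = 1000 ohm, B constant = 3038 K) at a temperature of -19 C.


NTC thermistor equation: Rt = R25 * exp(B * (1/T - 1/T25)).
T in Kelvin: 254.15 K, T25 = 298.15 K
1/T - 1/T25 = 1/254.15 - 1/298.15 = 0.00058067
B * (1/T - 1/T25) = 3038 * 0.00058067 = 1.7641
Rt = 1000 * exp(1.7641) = 5836.1 ohm

5836.1 ohm


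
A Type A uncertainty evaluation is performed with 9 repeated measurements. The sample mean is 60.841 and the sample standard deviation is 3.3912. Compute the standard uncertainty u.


The standard uncertainty for Type A evaluation is u = s / sqrt(n).
u = 3.3912 / sqrt(9)
u = 3.3912 / 3.0
u = 1.1304

1.1304


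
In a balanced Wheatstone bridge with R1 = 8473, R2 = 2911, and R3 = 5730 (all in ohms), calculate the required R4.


At balance: R1*R4 = R2*R3, so R4 = R2*R3/R1.
R4 = 2911 * 5730 / 8473
R4 = 16680030 / 8473
R4 = 1968.61 ohm

1968.61 ohm


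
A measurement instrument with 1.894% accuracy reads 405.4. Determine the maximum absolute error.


Absolute error = (accuracy% / 100) * reading.
Error = (1.894 / 100) * 405.4
Error = 0.01894 * 405.4
Error = 7.6783

7.6783


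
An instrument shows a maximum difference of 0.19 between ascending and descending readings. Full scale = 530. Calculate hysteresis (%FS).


Hysteresis = (max difference / full scale) * 100%.
H = (0.19 / 530) * 100
H = 0.036 %FS

0.036 %FS


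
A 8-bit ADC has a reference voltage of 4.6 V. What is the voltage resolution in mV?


The resolution (LSB) of an ADC is Vref / 2^n.
LSB = 4.6 / 2^8
LSB = 4.6 / 256
LSB = 0.01796875 V = 17.96875 mV

17.96875 mV


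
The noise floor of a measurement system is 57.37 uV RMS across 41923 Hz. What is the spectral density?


Noise spectral density = Vrms / sqrt(BW).
NSD = 57.37 / sqrt(41923)
NSD = 57.37 / 204.7511
NSD = 0.2802 uV/sqrt(Hz)

0.2802 uV/sqrt(Hz)


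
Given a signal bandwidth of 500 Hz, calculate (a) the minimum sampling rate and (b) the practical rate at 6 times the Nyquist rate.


By Nyquist theorem, fs_min = 2 * fmax.
fs_min = 2 * 500 = 1000 Hz
Practical rate = 6 * fs_min = 6 * 1000 = 6000 Hz

fs_min = 1000 Hz, fs_practical = 6000 Hz


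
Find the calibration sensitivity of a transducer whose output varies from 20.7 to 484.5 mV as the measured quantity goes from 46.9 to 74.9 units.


Sensitivity = (y2 - y1) / (x2 - x1).
S = (484.5 - 20.7) / (74.9 - 46.9)
S = 463.8 / 28.0
S = 16.5643 mV/unit

16.5643 mV/unit


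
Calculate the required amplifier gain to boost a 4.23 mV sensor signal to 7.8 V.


Gain = Vout / Vin (converting to same units).
G = 7.8 V / 4.23 mV
G = 7800.0 mV / 4.23 mV
G = 1843.97

1843.97


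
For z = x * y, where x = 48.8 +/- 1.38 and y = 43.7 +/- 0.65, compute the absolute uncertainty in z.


For a product z = x*y, the relative uncertainty is:
uz/z = sqrt((ux/x)^2 + (uy/y)^2)
Relative uncertainties: ux/x = 1.38/48.8 = 0.028279
uy/y = 0.65/43.7 = 0.014874
z = 48.8 * 43.7 = 2132.6
uz = 2132.6 * sqrt(0.028279^2 + 0.014874^2) = 68.139

68.139


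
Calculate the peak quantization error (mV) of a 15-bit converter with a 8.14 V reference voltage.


The maximum quantization error is +/- LSB/2.
LSB = Vref / 2^n = 8.14 / 32768 = 0.00024841 V
Max error = LSB / 2 = 0.00024841 / 2 = 0.00012421 V
Max error = 0.1242 mV

0.1242 mV


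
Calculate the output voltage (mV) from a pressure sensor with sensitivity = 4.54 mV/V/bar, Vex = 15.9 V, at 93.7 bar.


Output = sensitivity * Vex * P.
Vout = 4.54 * 15.9 * 93.7
Vout = 72.186 * 93.7
Vout = 6763.83 mV

6763.83 mV


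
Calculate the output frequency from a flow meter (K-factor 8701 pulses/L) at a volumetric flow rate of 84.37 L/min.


Frequency = K * Q / 60 (converting L/min to L/s).
f = 8701 * 84.37 / 60
f = 734103.37 / 60
f = 12235.06 Hz

12235.06 Hz


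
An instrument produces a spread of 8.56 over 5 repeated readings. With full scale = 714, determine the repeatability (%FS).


Repeatability = (spread / full scale) * 100%.
R = (8.56 / 714) * 100
R = 1.199 %FS

1.199 %FS


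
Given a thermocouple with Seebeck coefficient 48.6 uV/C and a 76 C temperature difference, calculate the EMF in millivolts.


The thermocouple output V = sensitivity * dT.
V = 48.6 uV/C * 76 C
V = 3693.6 uV
V = 3.694 mV

3.694 mV


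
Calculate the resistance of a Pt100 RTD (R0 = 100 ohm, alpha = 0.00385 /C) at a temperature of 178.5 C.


The RTD equation: Rt = R0 * (1 + alpha * T).
Rt = 100 * (1 + 0.00385 * 178.5)
Rt = 100 * (1 + 0.687225)
Rt = 100 * 1.687225
Rt = 168.722 ohm

168.722 ohm


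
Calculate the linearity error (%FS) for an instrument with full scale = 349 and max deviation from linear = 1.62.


Linearity error = (max deviation / full scale) * 100%.
Linearity = (1.62 / 349) * 100
Linearity = 0.464 %FS

0.464 %FS


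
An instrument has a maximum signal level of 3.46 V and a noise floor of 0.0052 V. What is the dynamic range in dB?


Dynamic range = 20 * log10(Vmax / Vnoise).
DR = 20 * log10(3.46 / 0.0052)
DR = 20 * log10(665.38)
DR = 56.46 dB

56.46 dB


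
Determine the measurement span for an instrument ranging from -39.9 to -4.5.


Span = upper range - lower range.
Span = -4.5 - (-39.9)
Span = 35.4

35.4


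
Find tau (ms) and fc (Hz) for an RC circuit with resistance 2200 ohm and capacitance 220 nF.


Time constant: tau = R * C.
tau = 2200 * 2.20e-07 = 0.000484 s
tau = 0.484 ms
Cutoff frequency: fc = 1 / (2*pi*R*C).
fc = 1 / (2*pi*0.000484) = 328.83 Hz

tau = 0.484 ms, fc = 328.83 Hz


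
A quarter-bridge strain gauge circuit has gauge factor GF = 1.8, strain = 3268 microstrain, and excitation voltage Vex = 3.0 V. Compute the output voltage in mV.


Quarter bridge output: Vout = (GF * epsilon * Vex) / 4.
Vout = (1.8 * 3268e-6 * 3.0) / 4
Vout = 0.0176472 / 4 V
Vout = 0.0044118 V = 4.4118 mV

4.4118 mV


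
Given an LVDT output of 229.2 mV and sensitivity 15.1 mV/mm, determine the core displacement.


Displacement = Vout / sensitivity.
d = 229.2 / 15.1
d = 15.179 mm

15.179 mm


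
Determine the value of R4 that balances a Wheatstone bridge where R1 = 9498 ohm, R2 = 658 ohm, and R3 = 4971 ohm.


At balance: R1*R4 = R2*R3, so R4 = R2*R3/R1.
R4 = 658 * 4971 / 9498
R4 = 3270918 / 9498
R4 = 344.38 ohm

344.38 ohm


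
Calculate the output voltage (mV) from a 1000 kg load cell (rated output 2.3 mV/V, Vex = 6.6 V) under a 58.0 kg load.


Vout = rated_output * Vex * (load / capacity).
Vout = 2.3 * 6.6 * (58.0 / 1000)
Vout = 2.3 * 6.6 * 0.058
Vout = 0.88 mV

0.88 mV


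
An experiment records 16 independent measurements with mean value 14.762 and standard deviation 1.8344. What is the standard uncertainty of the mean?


The standard uncertainty for Type A evaluation is u = s / sqrt(n).
u = 1.8344 / sqrt(16)
u = 1.8344 / 4.0
u = 0.4586

0.4586


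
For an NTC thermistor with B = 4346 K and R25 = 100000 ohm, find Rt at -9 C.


NTC thermistor equation: Rt = R25 * exp(B * (1/T - 1/T25)).
T in Kelvin: 264.15 K, T25 = 298.15 K
1/T - 1/T25 = 1/264.15 - 1/298.15 = 0.00043171
B * (1/T - 1/T25) = 4346 * 0.00043171 = 1.8762
Rt = 100000 * exp(1.8762) = 652876.4 ohm

652876.4 ohm


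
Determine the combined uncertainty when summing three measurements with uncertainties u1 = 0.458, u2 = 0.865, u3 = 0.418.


For a sum of independent quantities, uc = sqrt(u1^2 + u2^2 + u3^2).
uc = sqrt(0.458^2 + 0.865^2 + 0.418^2)
uc = sqrt(0.209764 + 0.748225 + 0.174724)
uc = 1.0643

1.0643


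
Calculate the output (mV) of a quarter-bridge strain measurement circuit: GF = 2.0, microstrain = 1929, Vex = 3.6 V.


Quarter bridge output: Vout = (GF * epsilon * Vex) / 4.
Vout = (2.0 * 1929e-6 * 3.6) / 4
Vout = 0.0138888 / 4 V
Vout = 0.0034722 V = 3.4722 mV

3.4722 mV


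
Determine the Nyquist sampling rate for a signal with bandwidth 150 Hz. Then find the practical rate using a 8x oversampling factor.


By Nyquist theorem, fs_min = 2 * fmax.
fs_min = 2 * 150 = 300 Hz
Practical rate = 8 * fs_min = 8 * 300 = 2400 Hz

fs_min = 300 Hz, fs_practical = 2400 Hz


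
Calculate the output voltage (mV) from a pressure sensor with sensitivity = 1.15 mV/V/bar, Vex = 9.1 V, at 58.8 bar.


Output = sensitivity * Vex * P.
Vout = 1.15 * 9.1 * 58.8
Vout = 10.465 * 58.8
Vout = 615.34 mV

615.34 mV


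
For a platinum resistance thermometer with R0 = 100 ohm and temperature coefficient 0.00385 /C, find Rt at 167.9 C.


The RTD equation: Rt = R0 * (1 + alpha * T).
Rt = 100 * (1 + 0.00385 * 167.9)
Rt = 100 * (1 + 0.646415)
Rt = 100 * 1.646415
Rt = 164.642 ohm

164.642 ohm


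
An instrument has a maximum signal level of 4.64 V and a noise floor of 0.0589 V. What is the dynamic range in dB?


Dynamic range = 20 * log10(Vmax / Vnoise).
DR = 20 * log10(4.64 / 0.0589)
DR = 20 * log10(78.78)
DR = 37.93 dB

37.93 dB


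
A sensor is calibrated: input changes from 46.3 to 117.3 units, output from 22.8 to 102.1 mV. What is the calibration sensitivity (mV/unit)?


Sensitivity = (y2 - y1) / (x2 - x1).
S = (102.1 - 22.8) / (117.3 - 46.3)
S = 79.3 / 71.0
S = 1.1169 mV/unit

1.1169 mV/unit


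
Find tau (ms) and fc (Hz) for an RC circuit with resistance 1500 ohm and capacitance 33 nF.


Time constant: tau = R * C.
tau = 1500 * 3.30e-08 = 4.95e-05 s
tau = 0.0495 ms
Cutoff frequency: fc = 1 / (2*pi*R*C).
fc = 1 / (2*pi*4.95e-05) = 3215.25 Hz

tau = 0.0495 ms, fc = 3215.25 Hz


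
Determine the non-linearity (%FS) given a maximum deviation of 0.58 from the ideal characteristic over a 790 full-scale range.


Linearity error = (max deviation / full scale) * 100%.
Linearity = (0.58 / 790) * 100
Linearity = 0.073 %FS

0.073 %FS


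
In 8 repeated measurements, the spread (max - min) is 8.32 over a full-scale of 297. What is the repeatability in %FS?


Repeatability = (spread / full scale) * 100%.
R = (8.32 / 297) * 100
R = 2.801 %FS

2.801 %FS


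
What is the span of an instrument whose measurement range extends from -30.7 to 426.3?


Span = upper range - lower range.
Span = 426.3 - (-30.7)
Span = 457.0

457.0


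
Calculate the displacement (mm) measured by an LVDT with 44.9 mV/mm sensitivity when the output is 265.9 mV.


Displacement = Vout / sensitivity.
d = 265.9 / 44.9
d = 5.922 mm

5.922 mm


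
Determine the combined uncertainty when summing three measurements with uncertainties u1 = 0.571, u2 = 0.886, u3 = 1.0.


For a sum of independent quantities, uc = sqrt(u1^2 + u2^2 + u3^2).
uc = sqrt(0.571^2 + 0.886^2 + 1.0^2)
uc = sqrt(0.326041 + 0.784996 + 1.0)
uc = 1.4529

1.4529


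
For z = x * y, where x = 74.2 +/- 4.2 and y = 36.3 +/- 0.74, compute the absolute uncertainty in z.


For a product z = x*y, the relative uncertainty is:
uz/z = sqrt((ux/x)^2 + (uy/y)^2)
Relative uncertainties: ux/x = 4.2/74.2 = 0.056604
uy/y = 0.74/36.3 = 0.020386
z = 74.2 * 36.3 = 2693.5
uz = 2693.5 * sqrt(0.056604^2 + 0.020386^2) = 162.046

162.046


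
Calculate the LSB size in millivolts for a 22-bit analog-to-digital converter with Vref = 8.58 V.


The resolution (LSB) of an ADC is Vref / 2^n.
LSB = 8.58 / 2^22
LSB = 8.58 / 4194304
LSB = 2.05e-06 V = 0.00204563 mV

0.00204563 mV


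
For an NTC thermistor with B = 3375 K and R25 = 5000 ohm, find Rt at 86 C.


NTC thermistor equation: Rt = R25 * exp(B * (1/T - 1/T25)).
T in Kelvin: 359.15 K, T25 = 298.15 K
1/T - 1/T25 = 1/359.15 - 1/298.15 = -0.00056966
B * (1/T - 1/T25) = 3375 * -0.00056966 = -1.9226
Rt = 5000 * exp(-1.9226) = 731.1 ohm

731.1 ohm


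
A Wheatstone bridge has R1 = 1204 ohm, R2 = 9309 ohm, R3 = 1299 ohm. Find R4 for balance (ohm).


At balance: R1*R4 = R2*R3, so R4 = R2*R3/R1.
R4 = 9309 * 1299 / 1204
R4 = 12092391 / 1204
R4 = 10043.51 ohm

10043.51 ohm


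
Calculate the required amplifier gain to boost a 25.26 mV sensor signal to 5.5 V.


Gain = Vout / Vin (converting to same units).
G = 5.5 V / 25.26 mV
G = 5500.0 mV / 25.26 mV
G = 217.74

217.74


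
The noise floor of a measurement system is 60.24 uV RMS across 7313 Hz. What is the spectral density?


Noise spectral density = Vrms / sqrt(BW).
NSD = 60.24 / sqrt(7313)
NSD = 60.24 / 85.5161
NSD = 0.7044 uV/sqrt(Hz)

0.7044 uV/sqrt(Hz)


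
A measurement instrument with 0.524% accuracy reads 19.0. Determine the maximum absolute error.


Absolute error = (accuracy% / 100) * reading.
Error = (0.524 / 100) * 19.0
Error = 0.00524 * 19.0
Error = 0.0996

0.0996


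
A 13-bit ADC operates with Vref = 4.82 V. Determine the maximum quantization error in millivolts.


The maximum quantization error is +/- LSB/2.
LSB = Vref / 2^n = 4.82 / 8192 = 0.00058838 V
Max error = LSB / 2 = 0.00058838 / 2 = 0.00029419 V
Max error = 0.2942 mV

0.2942 mV


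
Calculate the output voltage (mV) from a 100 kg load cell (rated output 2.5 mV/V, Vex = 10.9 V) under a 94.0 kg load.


Vout = rated_output * Vex * (load / capacity).
Vout = 2.5 * 10.9 * (94.0 / 100)
Vout = 2.5 * 10.9 * 0.94
Vout = 25.615 mV

25.615 mV


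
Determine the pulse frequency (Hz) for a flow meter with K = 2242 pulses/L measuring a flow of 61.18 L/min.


Frequency = K * Q / 60 (converting L/min to L/s).
f = 2242 * 61.18 / 60
f = 137165.56 / 60
f = 2286.09 Hz

2286.09 Hz


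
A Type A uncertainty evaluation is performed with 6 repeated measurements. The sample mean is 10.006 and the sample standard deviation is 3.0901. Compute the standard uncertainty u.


The standard uncertainty for Type A evaluation is u = s / sqrt(n).
u = 3.0901 / sqrt(6)
u = 3.0901 / 2.4495
u = 1.2615

1.2615


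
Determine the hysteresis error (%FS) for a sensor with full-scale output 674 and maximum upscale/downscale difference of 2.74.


Hysteresis = (max difference / full scale) * 100%.
H = (2.74 / 674) * 100
H = 0.407 %FS

0.407 %FS


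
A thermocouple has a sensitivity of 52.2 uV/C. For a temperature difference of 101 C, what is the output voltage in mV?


The thermocouple output V = sensitivity * dT.
V = 52.2 uV/C * 101 C
V = 5272.2 uV
V = 5.272 mV

5.272 mV


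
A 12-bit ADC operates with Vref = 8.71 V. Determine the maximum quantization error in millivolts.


The maximum quantization error is +/- LSB/2.
LSB = Vref / 2^n = 8.71 / 4096 = 0.00212646 V
Max error = LSB / 2 = 0.00212646 / 2 = 0.00106323 V
Max error = 1.0632 mV

1.0632 mV


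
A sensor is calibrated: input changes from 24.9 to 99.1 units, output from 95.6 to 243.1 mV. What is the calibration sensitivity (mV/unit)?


Sensitivity = (y2 - y1) / (x2 - x1).
S = (243.1 - 95.6) / (99.1 - 24.9)
S = 147.5 / 74.2
S = 1.9879 mV/unit

1.9879 mV/unit


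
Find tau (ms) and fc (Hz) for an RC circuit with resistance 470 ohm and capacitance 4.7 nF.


Time constant: tau = R * C.
tau = 470 * 4.70e-09 = 2.209e-06 s
tau = 0.0022 ms
Cutoff frequency: fc = 1 / (2*pi*R*C).
fc = 1 / (2*pi*2.209e-06) = 72048.41 Hz

tau = 0.0022 ms, fc = 72048.41 Hz


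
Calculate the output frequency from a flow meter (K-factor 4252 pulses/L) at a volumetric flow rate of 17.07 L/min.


Frequency = K * Q / 60 (converting L/min to L/s).
f = 4252 * 17.07 / 60
f = 72581.64 / 60
f = 1209.69 Hz

1209.69 Hz


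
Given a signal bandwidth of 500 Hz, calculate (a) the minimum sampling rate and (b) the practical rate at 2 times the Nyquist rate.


By Nyquist theorem, fs_min = 2 * fmax.
fs_min = 2 * 500 = 1000 Hz
Practical rate = 2 * fs_min = 2 * 1000 = 2000 Hz

fs_min = 1000 Hz, fs_practical = 2000 Hz


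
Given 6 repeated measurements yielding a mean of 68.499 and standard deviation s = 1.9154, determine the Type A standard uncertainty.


The standard uncertainty for Type A evaluation is u = s / sqrt(n).
u = 1.9154 / sqrt(6)
u = 1.9154 / 2.4495
u = 0.782

0.782


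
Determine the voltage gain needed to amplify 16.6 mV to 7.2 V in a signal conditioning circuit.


Gain = Vout / Vin (converting to same units).
G = 7.2 V / 16.6 mV
G = 7200.0 mV / 16.6 mV
G = 433.73

433.73


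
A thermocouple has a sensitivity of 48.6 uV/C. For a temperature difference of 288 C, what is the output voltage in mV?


The thermocouple output V = sensitivity * dT.
V = 48.6 uV/C * 288 C
V = 13996.8 uV
V = 13.997 mV

13.997 mV


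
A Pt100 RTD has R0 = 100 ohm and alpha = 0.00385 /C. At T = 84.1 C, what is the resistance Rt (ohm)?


The RTD equation: Rt = R0 * (1 + alpha * T).
Rt = 100 * (1 + 0.00385 * 84.1)
Rt = 100 * (1 + 0.323785)
Rt = 100 * 1.323785
Rt = 132.379 ohm

132.379 ohm


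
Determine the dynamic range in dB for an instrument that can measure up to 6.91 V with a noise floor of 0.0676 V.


Dynamic range = 20 * log10(Vmax / Vnoise).
DR = 20 * log10(6.91 / 0.0676)
DR = 20 * log10(102.22)
DR = 40.19 dB

40.19 dB


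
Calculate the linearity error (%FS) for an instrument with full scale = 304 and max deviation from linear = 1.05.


Linearity error = (max deviation / full scale) * 100%.
Linearity = (1.05 / 304) * 100
Linearity = 0.345 %FS

0.345 %FS


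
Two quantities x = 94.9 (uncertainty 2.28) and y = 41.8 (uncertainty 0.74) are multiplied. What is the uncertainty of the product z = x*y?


For a product z = x*y, the relative uncertainty is:
uz/z = sqrt((ux/x)^2 + (uy/y)^2)
Relative uncertainties: ux/x = 2.28/94.9 = 0.024025
uy/y = 0.74/41.8 = 0.017703
z = 94.9 * 41.8 = 3966.8
uz = 3966.8 * sqrt(0.024025^2 + 0.017703^2) = 118.383

118.383


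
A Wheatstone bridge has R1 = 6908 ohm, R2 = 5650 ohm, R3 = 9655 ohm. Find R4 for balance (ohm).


At balance: R1*R4 = R2*R3, so R4 = R2*R3/R1.
R4 = 5650 * 9655 / 6908
R4 = 54550750 / 6908
R4 = 7896.75 ohm

7896.75 ohm


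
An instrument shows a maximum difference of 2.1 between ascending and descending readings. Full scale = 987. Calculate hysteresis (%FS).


Hysteresis = (max difference / full scale) * 100%.
H = (2.1 / 987) * 100
H = 0.213 %FS

0.213 %FS


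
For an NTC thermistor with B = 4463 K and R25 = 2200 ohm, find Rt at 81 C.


NTC thermistor equation: Rt = R25 * exp(B * (1/T - 1/T25)).
T in Kelvin: 354.15 K, T25 = 298.15 K
1/T - 1/T25 = 1/354.15 - 1/298.15 = -0.00053035
B * (1/T - 1/T25) = 4463 * -0.00053035 = -2.367
Rt = 2200 * exp(-2.367) = 206.3 ohm

206.3 ohm


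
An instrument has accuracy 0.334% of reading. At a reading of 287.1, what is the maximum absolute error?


Absolute error = (accuracy% / 100) * reading.
Error = (0.334 / 100) * 287.1
Error = 0.00334 * 287.1
Error = 0.9589

0.9589


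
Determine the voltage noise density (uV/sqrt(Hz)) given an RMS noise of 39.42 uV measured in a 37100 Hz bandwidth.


Noise spectral density = Vrms / sqrt(BW).
NSD = 39.42 / sqrt(37100)
NSD = 39.42 / 192.6136
NSD = 0.2047 uV/sqrt(Hz)

0.2047 uV/sqrt(Hz)


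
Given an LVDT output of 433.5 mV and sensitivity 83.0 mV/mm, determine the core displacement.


Displacement = Vout / sensitivity.
d = 433.5 / 83.0
d = 5.223 mm

5.223 mm


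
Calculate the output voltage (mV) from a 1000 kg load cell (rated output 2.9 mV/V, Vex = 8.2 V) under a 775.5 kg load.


Vout = rated_output * Vex * (load / capacity).
Vout = 2.9 * 8.2 * (775.5 / 1000)
Vout = 2.9 * 8.2 * 0.7755
Vout = 18.441 mV

18.441 mV


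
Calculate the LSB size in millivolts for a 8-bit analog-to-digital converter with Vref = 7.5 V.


The resolution (LSB) of an ADC is Vref / 2^n.
LSB = 7.5 / 2^8
LSB = 7.5 / 256
LSB = 0.02929688 V = 29.296875 mV

29.296875 mV


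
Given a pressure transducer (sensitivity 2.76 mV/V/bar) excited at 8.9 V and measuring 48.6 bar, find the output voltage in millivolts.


Output = sensitivity * Vex * P.
Vout = 2.76 * 8.9 * 48.6
Vout = 24.564 * 48.6
Vout = 1193.81 mV

1193.81 mV


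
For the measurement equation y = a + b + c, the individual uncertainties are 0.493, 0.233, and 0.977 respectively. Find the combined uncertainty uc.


For a sum of independent quantities, uc = sqrt(u1^2 + u2^2 + u3^2).
uc = sqrt(0.493^2 + 0.233^2 + 0.977^2)
uc = sqrt(0.243049 + 0.054289 + 0.954529)
uc = 1.1189

1.1189


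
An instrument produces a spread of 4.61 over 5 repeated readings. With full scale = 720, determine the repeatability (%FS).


Repeatability = (spread / full scale) * 100%.
R = (4.61 / 720) * 100
R = 0.64 %FS

0.64 %FS


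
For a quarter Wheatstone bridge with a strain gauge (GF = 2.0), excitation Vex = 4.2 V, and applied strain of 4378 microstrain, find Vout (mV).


Quarter bridge output: Vout = (GF * epsilon * Vex) / 4.
Vout = (2.0 * 4378e-6 * 4.2) / 4
Vout = 0.0367752 / 4 V
Vout = 0.0091938 V = 9.1938 mV

9.1938 mV


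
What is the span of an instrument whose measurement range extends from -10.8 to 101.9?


Span = upper range - lower range.
Span = 101.9 - (-10.8)
Span = 112.7

112.7


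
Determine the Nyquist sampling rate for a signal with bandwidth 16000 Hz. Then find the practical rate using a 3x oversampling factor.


By Nyquist theorem, fs_min = 2 * fmax.
fs_min = 2 * 16000 = 32000 Hz
Practical rate = 3 * fs_min = 3 * 32000 = 96000 Hz

fs_min = 32000 Hz, fs_practical = 96000 Hz


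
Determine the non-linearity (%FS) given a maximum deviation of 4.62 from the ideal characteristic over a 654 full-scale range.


Linearity error = (max deviation / full scale) * 100%.
Linearity = (4.62 / 654) * 100
Linearity = 0.706 %FS

0.706 %FS


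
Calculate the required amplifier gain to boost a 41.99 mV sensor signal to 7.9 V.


Gain = Vout / Vin (converting to same units).
G = 7.9 V / 41.99 mV
G = 7900.0 mV / 41.99 mV
G = 188.14

188.14


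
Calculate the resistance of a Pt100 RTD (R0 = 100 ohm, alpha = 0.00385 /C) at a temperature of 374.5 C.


The RTD equation: Rt = R0 * (1 + alpha * T).
Rt = 100 * (1 + 0.00385 * 374.5)
Rt = 100 * (1 + 1.441825)
Rt = 100 * 2.441825
Rt = 244.183 ohm

244.183 ohm


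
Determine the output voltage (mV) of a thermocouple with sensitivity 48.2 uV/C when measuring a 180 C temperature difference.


The thermocouple output V = sensitivity * dT.
V = 48.2 uV/C * 180 C
V = 8676.0 uV
V = 8.676 mV

8.676 mV


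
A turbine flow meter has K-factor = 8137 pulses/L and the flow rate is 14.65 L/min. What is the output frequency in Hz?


Frequency = K * Q / 60 (converting L/min to L/s).
f = 8137 * 14.65 / 60
f = 119207.05 / 60
f = 1986.78 Hz

1986.78 Hz


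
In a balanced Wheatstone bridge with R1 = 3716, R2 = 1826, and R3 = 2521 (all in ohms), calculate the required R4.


At balance: R1*R4 = R2*R3, so R4 = R2*R3/R1.
R4 = 1826 * 2521 / 3716
R4 = 4603346 / 3716
R4 = 1238.79 ohm

1238.79 ohm


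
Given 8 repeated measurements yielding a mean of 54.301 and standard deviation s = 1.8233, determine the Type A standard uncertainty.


The standard uncertainty for Type A evaluation is u = s / sqrt(n).
u = 1.8233 / sqrt(8)
u = 1.8233 / 2.8284
u = 0.6446

0.6446


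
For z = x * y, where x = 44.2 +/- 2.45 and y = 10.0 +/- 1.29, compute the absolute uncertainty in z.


For a product z = x*y, the relative uncertainty is:
uz/z = sqrt((ux/x)^2 + (uy/y)^2)
Relative uncertainties: ux/x = 2.45/44.2 = 0.05543
uy/y = 1.29/10.0 = 0.129
z = 44.2 * 10.0 = 442.0
uz = 442.0 * sqrt(0.05543^2 + 0.129^2) = 62.059

62.059


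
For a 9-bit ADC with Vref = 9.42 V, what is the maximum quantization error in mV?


The maximum quantization error is +/- LSB/2.
LSB = Vref / 2^n = 9.42 / 512 = 0.01839844 V
Max error = LSB / 2 = 0.01839844 / 2 = 0.00919922 V
Max error = 9.1992 mV

9.1992 mV


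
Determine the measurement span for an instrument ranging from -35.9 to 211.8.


Span = upper range - lower range.
Span = 211.8 - (-35.9)
Span = 247.7

247.7


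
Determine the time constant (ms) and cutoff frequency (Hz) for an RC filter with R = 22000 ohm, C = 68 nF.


Time constant: tau = R * C.
tau = 22000 * 6.80e-08 = 0.001496 s
tau = 1.496 ms
Cutoff frequency: fc = 1 / (2*pi*R*C).
fc = 1 / (2*pi*0.001496) = 106.39 Hz

tau = 1.496 ms, fc = 106.39 Hz


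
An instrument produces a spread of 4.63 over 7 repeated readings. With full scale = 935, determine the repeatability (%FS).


Repeatability = (spread / full scale) * 100%.
R = (4.63 / 935) * 100
R = 0.495 %FS

0.495 %FS


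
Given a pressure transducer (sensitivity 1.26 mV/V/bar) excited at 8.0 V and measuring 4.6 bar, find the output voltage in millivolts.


Output = sensitivity * Vex * P.
Vout = 1.26 * 8.0 * 4.6
Vout = 10.08 * 4.6
Vout = 46.37 mV

46.37 mV


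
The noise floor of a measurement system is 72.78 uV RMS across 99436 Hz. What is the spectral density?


Noise spectral density = Vrms / sqrt(BW).
NSD = 72.78 / sqrt(99436)
NSD = 72.78 / 315.3347
NSD = 0.2308 uV/sqrt(Hz)

0.2308 uV/sqrt(Hz)


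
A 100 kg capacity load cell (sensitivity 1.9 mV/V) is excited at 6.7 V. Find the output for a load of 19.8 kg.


Vout = rated_output * Vex * (load / capacity).
Vout = 1.9 * 6.7 * (19.8 / 100)
Vout = 1.9 * 6.7 * 0.198
Vout = 2.521 mV

2.521 mV


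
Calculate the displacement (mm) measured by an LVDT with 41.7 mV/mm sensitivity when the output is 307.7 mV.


Displacement = Vout / sensitivity.
d = 307.7 / 41.7
d = 7.379 mm

7.379 mm


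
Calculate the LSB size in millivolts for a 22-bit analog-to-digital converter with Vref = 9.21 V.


The resolution (LSB) of an ADC is Vref / 2^n.
LSB = 9.21 / 2^22
LSB = 9.21 / 4194304
LSB = 2.2e-06 V = 0.00219584 mV

0.00219584 mV


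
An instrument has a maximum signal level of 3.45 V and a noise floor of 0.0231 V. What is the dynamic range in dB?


Dynamic range = 20 * log10(Vmax / Vnoise).
DR = 20 * log10(3.45 / 0.0231)
DR = 20 * log10(149.35)
DR = 43.48 dB

43.48 dB


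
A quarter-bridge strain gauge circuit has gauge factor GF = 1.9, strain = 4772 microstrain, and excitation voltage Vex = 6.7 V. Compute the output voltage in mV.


Quarter bridge output: Vout = (GF * epsilon * Vex) / 4.
Vout = (1.9 * 4772e-6 * 6.7) / 4
Vout = 0.06074756 / 4 V
Vout = 0.01518689 V = 15.1869 mV

15.1869 mV


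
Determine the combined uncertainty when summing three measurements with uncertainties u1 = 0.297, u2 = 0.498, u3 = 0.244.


For a sum of independent quantities, uc = sqrt(u1^2 + u2^2 + u3^2).
uc = sqrt(0.297^2 + 0.498^2 + 0.244^2)
uc = sqrt(0.088209 + 0.248004 + 0.059536)
uc = 0.6291

0.6291


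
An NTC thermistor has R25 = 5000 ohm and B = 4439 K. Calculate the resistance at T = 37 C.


NTC thermistor equation: Rt = R25 * exp(B * (1/T - 1/T25)).
T in Kelvin: 310.15 K, T25 = 298.15 K
1/T - 1/T25 = 1/310.15 - 1/298.15 = -0.00012977
B * (1/T - 1/T25) = 4439 * -0.00012977 = -0.576
Rt = 5000 * exp(-0.576) = 2810.6 ohm

2810.6 ohm


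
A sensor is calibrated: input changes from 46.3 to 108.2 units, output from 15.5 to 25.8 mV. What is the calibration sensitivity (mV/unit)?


Sensitivity = (y2 - y1) / (x2 - x1).
S = (25.8 - 15.5) / (108.2 - 46.3)
S = 10.3 / 61.9
S = 0.1664 mV/unit

0.1664 mV/unit


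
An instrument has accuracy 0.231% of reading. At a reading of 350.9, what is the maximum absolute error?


Absolute error = (accuracy% / 100) * reading.
Error = (0.231 / 100) * 350.9
Error = 0.00231 * 350.9
Error = 0.8106

0.8106


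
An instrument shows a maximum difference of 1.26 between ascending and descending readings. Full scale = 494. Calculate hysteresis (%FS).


Hysteresis = (max difference / full scale) * 100%.
H = (1.26 / 494) * 100
H = 0.255 %FS

0.255 %FS


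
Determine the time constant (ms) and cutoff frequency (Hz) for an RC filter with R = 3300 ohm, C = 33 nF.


Time constant: tau = R * C.
tau = 3300 * 3.30e-08 = 0.0001089 s
tau = 0.1089 ms
Cutoff frequency: fc = 1 / (2*pi*R*C).
fc = 1 / (2*pi*0.0001089) = 1461.48 Hz

tau = 0.1089 ms, fc = 1461.48 Hz


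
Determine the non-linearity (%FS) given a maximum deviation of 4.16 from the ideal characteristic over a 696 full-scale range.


Linearity error = (max deviation / full scale) * 100%.
Linearity = (4.16 / 696) * 100
Linearity = 0.598 %FS

0.598 %FS


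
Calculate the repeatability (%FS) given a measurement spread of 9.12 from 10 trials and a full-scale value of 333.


Repeatability = (spread / full scale) * 100%.
R = (9.12 / 333) * 100
R = 2.739 %FS

2.739 %FS


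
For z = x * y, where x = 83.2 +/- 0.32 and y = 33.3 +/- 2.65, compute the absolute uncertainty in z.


For a product z = x*y, the relative uncertainty is:
uz/z = sqrt((ux/x)^2 + (uy/y)^2)
Relative uncertainties: ux/x = 0.32/83.2 = 0.003846
uy/y = 2.65/33.3 = 0.07958
z = 83.2 * 33.3 = 2770.6
uz = 2770.6 * sqrt(0.003846^2 + 0.07958^2) = 220.737

220.737


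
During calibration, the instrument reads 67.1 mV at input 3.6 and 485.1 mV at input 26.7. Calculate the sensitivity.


Sensitivity = (y2 - y1) / (x2 - x1).
S = (485.1 - 67.1) / (26.7 - 3.6)
S = 418.0 / 23.1
S = 18.0952 mV/unit

18.0952 mV/unit


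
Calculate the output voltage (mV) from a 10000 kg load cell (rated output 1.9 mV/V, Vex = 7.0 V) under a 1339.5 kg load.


Vout = rated_output * Vex * (load / capacity).
Vout = 1.9 * 7.0 * (1339.5 / 10000)
Vout = 1.9 * 7.0 * 0.13395
Vout = 1.782 mV

1.782 mV


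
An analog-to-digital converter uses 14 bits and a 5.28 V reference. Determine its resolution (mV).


The resolution (LSB) of an ADC is Vref / 2^n.
LSB = 5.28 / 2^14
LSB = 5.28 / 16384
LSB = 0.00032227 V = 0.32226562 mV

0.32226562 mV
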